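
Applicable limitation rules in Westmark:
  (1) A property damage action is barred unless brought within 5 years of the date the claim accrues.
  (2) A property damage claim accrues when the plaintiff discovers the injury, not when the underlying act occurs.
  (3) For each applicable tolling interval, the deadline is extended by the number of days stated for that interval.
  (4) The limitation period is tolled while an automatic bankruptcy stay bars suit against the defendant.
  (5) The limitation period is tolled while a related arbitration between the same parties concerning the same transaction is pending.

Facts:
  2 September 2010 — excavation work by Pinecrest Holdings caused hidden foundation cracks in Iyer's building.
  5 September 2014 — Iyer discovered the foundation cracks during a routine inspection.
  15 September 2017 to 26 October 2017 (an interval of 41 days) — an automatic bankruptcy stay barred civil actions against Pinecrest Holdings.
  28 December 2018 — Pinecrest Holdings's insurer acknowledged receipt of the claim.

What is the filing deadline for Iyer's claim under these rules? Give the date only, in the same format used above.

16 October 2019

The claim did not accrue until Iyer discovered the injury on 5 September 2014; the 2 September 2010 act date does not start the clock under the stated rule.
The untolled deadline — 5 years after 5 September 2014 — is 5 September 2019.
The period was tolled for 41 days by the automatic bankruptcy stay (15 September 2017 to 26 October 2017), pushing the deadline to 16 October 2019.
Nothing else in the chronology tolls or restarts the period.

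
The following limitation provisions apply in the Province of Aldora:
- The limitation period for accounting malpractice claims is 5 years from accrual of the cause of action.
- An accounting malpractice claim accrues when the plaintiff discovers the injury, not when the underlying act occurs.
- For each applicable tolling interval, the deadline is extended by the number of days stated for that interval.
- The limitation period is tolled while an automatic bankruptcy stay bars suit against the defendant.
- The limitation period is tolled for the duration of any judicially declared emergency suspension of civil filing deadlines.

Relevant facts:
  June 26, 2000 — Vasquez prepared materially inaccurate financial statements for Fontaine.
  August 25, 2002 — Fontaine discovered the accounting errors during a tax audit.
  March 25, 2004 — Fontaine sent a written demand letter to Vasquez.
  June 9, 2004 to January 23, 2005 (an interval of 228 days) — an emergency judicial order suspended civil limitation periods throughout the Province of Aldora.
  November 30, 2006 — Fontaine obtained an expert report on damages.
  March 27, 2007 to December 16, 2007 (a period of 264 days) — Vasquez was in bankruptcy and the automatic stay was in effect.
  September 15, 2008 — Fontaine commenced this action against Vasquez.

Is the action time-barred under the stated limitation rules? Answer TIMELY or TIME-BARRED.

TIMELY

Accrual is tied to discovery, so the period began on August 25, 2002 rather than on June 26, 2000 when the act occurred.
5 years from August 25, 2002 is August 25, 2007.
The emergency suspension of filing deadlines from June 9, 2004 to January 23, 2005 tolled the period for 228 days, extending the deadline to April 9, 2008.
The automatic bankruptcy stay from March 27, 2007 to December 16, 2007 tolled the period for 264 days, extending the deadline to December 29, 2008.
The other events in the timeline have no effect on the limitation period under the stated rules.
The September 15, 2008 filing precedes the December 29, 2008 deadline; the claim is timely.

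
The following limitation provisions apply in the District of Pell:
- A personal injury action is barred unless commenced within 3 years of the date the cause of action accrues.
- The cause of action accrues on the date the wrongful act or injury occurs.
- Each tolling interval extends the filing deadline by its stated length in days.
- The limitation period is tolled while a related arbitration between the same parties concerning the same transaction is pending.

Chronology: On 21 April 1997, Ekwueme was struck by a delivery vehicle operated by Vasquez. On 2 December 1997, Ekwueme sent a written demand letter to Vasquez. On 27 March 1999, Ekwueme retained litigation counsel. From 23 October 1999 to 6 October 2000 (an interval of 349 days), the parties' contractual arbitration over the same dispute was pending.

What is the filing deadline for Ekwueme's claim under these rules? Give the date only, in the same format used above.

5 April 2001

The claim accrued on 21 April 1997, when the wrongful act occurred.
Adding the 3 years base period to 21 April 1997 gives a deadline of 21 April 2000, before any tolling.
The period was tolled for 349 days by the pending related arbitration (23 October 1999 to 6 October 2000), pushing the deadline to 5 April 2001.
The other events in the timeline have no effect on the limitation period under the stated rules.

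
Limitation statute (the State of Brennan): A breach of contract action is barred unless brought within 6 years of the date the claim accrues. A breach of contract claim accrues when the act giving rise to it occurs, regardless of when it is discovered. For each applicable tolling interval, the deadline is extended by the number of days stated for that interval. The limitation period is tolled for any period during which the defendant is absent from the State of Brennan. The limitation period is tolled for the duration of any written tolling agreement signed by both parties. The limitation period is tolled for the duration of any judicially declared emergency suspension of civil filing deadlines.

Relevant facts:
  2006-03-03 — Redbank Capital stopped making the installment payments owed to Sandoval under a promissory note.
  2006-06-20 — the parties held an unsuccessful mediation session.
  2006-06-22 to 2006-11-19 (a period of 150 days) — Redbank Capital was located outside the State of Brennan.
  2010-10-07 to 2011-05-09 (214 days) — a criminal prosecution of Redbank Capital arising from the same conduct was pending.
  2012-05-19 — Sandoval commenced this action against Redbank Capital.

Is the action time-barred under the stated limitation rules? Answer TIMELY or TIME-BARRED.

The claim accrued on 2006-03-03, when the wrongful act occurred.
Adding the 6 years base period to 2006-03-03 gives a deadline of 2012-03-03, before any tolling.
The period was tolled for 150 days by the defendant's absence from the jurisdiction (2006-06-22 to 2006-11-19), pushing the deadline to 2012-07-31.
No stated provision tolls the period for a criminal prosecution, so the interval from 2010-10-07 to 2011-05-09 has no effect on the deadline.
Nothing else in the chronology tolls or restarts the period.
Filing on 2012-05-19 beat the 2012-07-31 deadline — the action is timely.

TIMELY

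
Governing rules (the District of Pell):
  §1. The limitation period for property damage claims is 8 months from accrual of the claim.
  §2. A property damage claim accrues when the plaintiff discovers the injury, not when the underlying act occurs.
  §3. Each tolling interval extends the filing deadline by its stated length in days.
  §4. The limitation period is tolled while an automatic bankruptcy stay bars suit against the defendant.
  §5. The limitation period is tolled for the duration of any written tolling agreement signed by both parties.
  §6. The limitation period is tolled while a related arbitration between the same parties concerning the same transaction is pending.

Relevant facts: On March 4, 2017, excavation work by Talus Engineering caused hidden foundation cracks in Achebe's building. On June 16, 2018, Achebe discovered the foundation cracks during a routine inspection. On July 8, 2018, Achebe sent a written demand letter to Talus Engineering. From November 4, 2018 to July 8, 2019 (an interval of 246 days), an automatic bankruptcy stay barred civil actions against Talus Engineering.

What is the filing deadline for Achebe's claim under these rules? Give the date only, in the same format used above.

October 20, 2019

Under the discovery rule, the claim accrued on June 16, 2018, when Achebe discovered the injury — not on the March 4, 2017 date of the underlying act.
The untolled deadline — 8 months after June 16, 2018 — is February 16, 2019.
Because the automatic bankruptcy stay ran from November 4, 2018 to July 8, 2019, the deadline is extended by 246 days to October 20, 2019.
Nothing else in the chronology tolls or restarts the period.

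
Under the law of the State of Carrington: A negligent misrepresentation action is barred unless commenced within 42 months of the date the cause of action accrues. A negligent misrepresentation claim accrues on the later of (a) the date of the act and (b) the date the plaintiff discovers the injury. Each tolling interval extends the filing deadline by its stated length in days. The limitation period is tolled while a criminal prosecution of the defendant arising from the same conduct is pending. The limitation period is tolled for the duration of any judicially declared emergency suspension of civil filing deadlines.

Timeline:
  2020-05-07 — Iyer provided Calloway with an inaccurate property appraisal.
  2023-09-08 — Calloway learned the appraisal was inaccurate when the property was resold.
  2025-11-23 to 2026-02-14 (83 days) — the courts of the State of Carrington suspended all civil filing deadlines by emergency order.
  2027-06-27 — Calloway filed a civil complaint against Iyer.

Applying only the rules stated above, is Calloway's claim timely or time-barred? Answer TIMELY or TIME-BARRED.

Taking the later of the act (2020-05-07) and discovery (2023-09-08), the claim accrued on 2023-09-08.
Adding the 42 months base period to 2023-09-08 gives a deadline of 2027-03-08, before any tolling.
The emergency suspension of filing deadlines from 2025-11-23 to 2026-02-14 tolled the period for 83 days, extending the deadline to 2027-05-30.
Filing on 2027-06-27 missed the 2027-05-30 deadline — the action is time-barred.

TIME-BARRED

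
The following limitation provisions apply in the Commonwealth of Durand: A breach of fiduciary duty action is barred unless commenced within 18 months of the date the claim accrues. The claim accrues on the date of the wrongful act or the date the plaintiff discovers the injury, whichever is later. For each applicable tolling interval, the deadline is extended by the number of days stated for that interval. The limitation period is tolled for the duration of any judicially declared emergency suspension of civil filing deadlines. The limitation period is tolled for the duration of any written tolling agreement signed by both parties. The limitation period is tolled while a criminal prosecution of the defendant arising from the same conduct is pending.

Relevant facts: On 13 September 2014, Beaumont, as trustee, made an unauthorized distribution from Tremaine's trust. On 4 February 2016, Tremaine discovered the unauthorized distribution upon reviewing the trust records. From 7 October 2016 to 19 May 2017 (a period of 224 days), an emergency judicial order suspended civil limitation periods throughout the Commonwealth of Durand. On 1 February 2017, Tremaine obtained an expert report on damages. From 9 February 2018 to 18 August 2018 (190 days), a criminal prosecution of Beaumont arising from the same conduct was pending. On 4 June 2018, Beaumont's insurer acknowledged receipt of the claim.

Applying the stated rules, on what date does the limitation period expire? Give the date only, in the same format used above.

22 September 2018

The claim accrued on 4 February 2016 — the later of the 13 September 2014 act and the 4 February 2016 discovery.
The untolled deadline — 18 months after 4 February 2016 — is 4 August 2017.
Because the emergency suspension of filing deadlines ran from 7 October 2016 to 19 May 2017, the deadline is extended by 224 days to 16 March 2018.
The period was tolled for 190 days by the pending criminal prosecution (9 February 2018 to 18 August 2018), pushing the deadline to 22 September 2018.
The other events in the timeline have no effect on the limitation period under the stated rules.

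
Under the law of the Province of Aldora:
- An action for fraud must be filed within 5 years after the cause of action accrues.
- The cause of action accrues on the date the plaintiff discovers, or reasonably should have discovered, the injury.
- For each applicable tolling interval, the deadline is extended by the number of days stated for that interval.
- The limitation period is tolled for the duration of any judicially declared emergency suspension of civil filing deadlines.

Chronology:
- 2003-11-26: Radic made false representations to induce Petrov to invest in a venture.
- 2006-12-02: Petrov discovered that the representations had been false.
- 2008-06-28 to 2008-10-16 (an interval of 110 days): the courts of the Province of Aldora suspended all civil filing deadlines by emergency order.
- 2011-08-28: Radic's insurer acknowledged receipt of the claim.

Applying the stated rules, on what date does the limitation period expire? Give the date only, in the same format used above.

2012-03-21

Under the discovery rule, the claim accrued on 2006-12-02, when Petrov discovered the injury — not on the 2003-11-26 date of the underlying act.
The untolled deadline — 5 years after 2006-12-02 — is 2011-12-02.
The period was tolled for 110 days by the emergency suspension of filing deadlines (2008-06-28 to 2008-10-16), pushing the deadline to 2012-03-21.
The other events in the timeline have no effect on the limitation period under the stated rules.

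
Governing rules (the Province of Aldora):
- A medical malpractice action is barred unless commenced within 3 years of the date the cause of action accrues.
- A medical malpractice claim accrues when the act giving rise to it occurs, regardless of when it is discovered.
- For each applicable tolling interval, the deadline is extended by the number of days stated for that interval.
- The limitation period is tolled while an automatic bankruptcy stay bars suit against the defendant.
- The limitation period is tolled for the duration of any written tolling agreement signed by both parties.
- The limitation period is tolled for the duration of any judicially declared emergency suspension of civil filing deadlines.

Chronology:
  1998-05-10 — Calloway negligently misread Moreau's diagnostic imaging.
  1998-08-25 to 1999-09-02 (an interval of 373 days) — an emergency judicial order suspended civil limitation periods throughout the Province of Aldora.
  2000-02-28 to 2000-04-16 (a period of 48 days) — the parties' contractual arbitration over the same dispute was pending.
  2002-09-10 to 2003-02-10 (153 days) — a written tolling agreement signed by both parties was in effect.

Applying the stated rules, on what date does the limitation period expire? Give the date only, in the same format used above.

2002-05-18

The limitation period began to run on 1998-05-10.
The untolled deadline — 3 years after 1998-05-10 — is 2001-05-10.
Because the emergency suspension of filing deadlines ran from 1998-08-25 to 1999-09-02, the deadline is extended by 373 days to 2002-05-18.
By the time the written tolling agreement began on 2002-09-10, the limitation period had already expired on 2002-05-18; that interval cannot revive it.
Although a pending arbitration ran from 2000-02-28 to 2000-04-16, the stated rules do not make that a tolling event, so it is disregarded.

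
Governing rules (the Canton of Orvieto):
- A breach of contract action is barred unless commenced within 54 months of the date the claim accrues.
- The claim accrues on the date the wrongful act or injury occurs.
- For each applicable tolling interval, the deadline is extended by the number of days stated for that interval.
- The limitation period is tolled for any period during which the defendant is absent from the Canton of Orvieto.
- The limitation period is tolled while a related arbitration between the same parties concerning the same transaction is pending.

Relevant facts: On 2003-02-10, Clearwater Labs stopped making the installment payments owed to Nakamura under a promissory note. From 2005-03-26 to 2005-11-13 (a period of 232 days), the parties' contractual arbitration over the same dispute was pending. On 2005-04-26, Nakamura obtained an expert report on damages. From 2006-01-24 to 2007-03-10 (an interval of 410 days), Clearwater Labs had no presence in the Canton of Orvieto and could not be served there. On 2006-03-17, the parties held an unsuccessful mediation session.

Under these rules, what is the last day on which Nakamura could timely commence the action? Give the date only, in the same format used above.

The claim accrued on 2003-02-10, when the wrongful act occurred.
54 months from 2003-02-10 is 2007-08-10.
Because the pending related arbitration ran from 2005-03-26 to 2005-11-13, the deadline is extended by 232 days to 2008-03-29.
The period was tolled for 410 days by the defendant's absence from the jurisdiction (2006-01-24 to 2007-03-10), pushing the deadline to 2009-05-13.
None of the other events listed affects the running of the period under the stated rules.

2009-05-13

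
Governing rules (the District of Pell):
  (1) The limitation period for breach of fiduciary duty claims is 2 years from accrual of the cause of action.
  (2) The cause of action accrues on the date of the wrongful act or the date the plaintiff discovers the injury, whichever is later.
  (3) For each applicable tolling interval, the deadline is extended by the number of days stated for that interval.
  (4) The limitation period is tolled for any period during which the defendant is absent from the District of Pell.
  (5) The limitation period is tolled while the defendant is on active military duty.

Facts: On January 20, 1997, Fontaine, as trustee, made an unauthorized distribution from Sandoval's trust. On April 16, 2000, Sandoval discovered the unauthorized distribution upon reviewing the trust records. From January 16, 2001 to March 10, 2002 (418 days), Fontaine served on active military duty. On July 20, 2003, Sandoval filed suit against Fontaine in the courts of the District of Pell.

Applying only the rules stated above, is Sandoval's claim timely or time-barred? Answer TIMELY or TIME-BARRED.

The claim accrued on April 16, 2000 — the later of the January 20, 1997 act and the April 16, 2000 discovery.
Adding the 2 years base period to April 16, 2000 gives a deadline of April 16, 2002, before any tolling.
Because the defendant's active military service ran from January 16, 2001 to March 10, 2002, the deadline is extended by 418 days to June 8, 2003.
Sandoval filed on July 20, 2003, after the June 8, 2003 deadline, so the action is time-barred.

TIME-BARRED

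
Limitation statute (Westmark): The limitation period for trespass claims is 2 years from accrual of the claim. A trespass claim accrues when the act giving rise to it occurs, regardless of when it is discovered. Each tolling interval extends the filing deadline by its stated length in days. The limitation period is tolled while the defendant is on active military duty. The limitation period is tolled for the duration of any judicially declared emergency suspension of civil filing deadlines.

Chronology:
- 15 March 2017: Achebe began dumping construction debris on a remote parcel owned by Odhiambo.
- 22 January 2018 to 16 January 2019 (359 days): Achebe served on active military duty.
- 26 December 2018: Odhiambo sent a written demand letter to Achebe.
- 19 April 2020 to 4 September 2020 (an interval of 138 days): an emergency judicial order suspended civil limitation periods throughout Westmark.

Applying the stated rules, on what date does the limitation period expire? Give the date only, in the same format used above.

The limitation period began to run on 15 March 2017.
2 years from 15 March 2017 is 15 March 2019.
Because the defendant's active military service ran from 22 January 2018 to 16 January 2019, the deadline is extended by 359 days to 8 March 2020.
The emergency suspension of filing deadlines from 19 April 2020 to 4 September 2020 began after the period had already run on 8 March 2020, so it has no tolling effect.
Nothing else in the chronology tolls or restarts the period.

8 March 2020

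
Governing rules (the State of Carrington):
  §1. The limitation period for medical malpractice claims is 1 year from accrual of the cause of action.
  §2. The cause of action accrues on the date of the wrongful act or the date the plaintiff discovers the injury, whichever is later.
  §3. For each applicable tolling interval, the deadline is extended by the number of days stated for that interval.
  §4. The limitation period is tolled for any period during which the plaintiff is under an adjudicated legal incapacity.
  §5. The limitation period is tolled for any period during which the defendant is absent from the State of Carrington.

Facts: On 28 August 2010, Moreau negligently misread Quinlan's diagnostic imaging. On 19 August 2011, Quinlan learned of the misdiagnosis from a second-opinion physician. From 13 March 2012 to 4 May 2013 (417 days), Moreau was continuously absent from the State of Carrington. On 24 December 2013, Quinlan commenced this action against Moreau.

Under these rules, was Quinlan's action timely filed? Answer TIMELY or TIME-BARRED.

TIME-BARRED

The claim accrued on 19 August 2011 — the later of the 28 August 2010 act and the 19 August 2011 discovery.
1 year from 19 August 2011 is 19 August 2012.
The period was tolled for 417 days by the defendant's absence from the jurisdiction (13 March 2012 to 4 May 2013), pushing the deadline to 10 October 2013.
Quinlan filed on 24 December 2013, after the 10 October 2013 deadline, so the action is time-barred.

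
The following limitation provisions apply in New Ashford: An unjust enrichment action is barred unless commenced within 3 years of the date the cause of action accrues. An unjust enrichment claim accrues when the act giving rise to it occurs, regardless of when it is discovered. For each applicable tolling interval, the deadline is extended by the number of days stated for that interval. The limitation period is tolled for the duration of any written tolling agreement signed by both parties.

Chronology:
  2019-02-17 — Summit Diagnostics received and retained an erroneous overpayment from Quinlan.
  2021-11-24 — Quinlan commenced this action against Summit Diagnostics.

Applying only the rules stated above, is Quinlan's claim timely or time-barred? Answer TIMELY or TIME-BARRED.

TIMELY

The claim accrued on 2019-02-17, when the wrongful act occurred.
The untolled deadline — 3 years after 2019-02-17 — is 2022-02-17.
The 2021-11-24 filing precedes the 2022-02-17 deadline; the claim is timely.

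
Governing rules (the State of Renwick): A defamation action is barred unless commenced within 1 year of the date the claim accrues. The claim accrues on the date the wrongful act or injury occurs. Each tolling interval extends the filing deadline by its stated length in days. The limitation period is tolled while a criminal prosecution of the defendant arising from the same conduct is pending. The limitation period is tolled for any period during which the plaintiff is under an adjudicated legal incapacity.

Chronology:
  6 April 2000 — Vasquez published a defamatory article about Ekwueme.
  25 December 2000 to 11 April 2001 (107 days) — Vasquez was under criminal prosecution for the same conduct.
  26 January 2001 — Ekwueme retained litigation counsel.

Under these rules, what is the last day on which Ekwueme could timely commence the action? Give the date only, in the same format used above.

22 July 2001

The claim accrued on 6 April 2000, when the wrongful act occurred.
The untolled deadline — 1 year after 6 April 2000 — is 6 April 2001.
The pending criminal prosecution from 25 December 2000 to 11 April 2001 tolled the period for 107 days, extending the deadline to 22 July 2001.
None of the other events listed affects the running of the period under the stated rules.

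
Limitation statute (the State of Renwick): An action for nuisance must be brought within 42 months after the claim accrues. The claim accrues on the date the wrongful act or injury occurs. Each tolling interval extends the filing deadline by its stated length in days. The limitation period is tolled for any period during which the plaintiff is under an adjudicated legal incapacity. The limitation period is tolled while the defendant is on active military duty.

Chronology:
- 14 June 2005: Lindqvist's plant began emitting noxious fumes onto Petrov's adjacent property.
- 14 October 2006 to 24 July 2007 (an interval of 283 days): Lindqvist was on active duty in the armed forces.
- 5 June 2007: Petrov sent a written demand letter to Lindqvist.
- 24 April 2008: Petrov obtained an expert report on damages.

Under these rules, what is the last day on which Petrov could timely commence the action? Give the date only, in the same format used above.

The claim accrued on 14 June 2005, the date of the act.
Adding the 42 months base period to 14 June 2005 gives a deadline of 14 December 2008, before any tolling.
The period was tolled for 283 days by the defendant's active military service (14 October 2006 to 24 July 2007), pushing the deadline to 23 September 2009.
The other events in the timeline have no effect on the limitation period under the stated rules.

23 September 2009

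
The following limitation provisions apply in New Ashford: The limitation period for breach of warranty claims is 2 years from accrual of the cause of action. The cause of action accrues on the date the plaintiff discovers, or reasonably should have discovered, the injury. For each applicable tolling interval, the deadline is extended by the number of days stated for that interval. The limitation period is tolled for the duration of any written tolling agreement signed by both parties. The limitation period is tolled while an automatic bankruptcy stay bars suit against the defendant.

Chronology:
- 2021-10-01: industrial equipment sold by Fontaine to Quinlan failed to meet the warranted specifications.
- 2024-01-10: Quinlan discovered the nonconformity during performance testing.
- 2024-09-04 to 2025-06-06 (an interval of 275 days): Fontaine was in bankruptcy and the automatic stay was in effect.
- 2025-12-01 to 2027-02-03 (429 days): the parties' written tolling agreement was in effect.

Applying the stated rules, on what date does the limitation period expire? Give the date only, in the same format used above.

2027-12-15

Under the discovery rule, the claim accrued on 2024-01-10, when Quinlan discovered the injury — not on the 2021-10-01 date of the underlying act.
2 years from 2024-01-10 is 2026-01-10.
The automatic bankruptcy stay from 2024-09-04 to 2025-06-06 tolled the period for 275 days, extending the deadline to 2026-10-12.
The written tolling agreement from 2025-12-01 to 2027-02-03 tolled the period for 429 days, extending the deadline to 2027-12-15.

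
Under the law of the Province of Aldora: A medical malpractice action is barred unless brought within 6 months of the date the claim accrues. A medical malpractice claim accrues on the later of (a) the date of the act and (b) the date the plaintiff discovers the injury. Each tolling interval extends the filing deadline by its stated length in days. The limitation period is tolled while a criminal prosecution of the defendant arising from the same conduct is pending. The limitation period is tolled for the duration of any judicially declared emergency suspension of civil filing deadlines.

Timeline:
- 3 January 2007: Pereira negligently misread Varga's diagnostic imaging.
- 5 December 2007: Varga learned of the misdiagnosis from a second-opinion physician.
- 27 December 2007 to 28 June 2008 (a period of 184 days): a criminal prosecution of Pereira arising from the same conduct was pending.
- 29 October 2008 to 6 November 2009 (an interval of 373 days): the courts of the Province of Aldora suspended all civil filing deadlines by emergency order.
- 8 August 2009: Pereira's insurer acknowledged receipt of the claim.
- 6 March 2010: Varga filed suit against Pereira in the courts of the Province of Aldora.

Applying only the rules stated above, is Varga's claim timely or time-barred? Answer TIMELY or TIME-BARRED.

TIME-BARRED

Because discovery on 5 December 2007 post-dates the 3 January 2007 act, accrual under the later-of rule falls on 5 December 2007.
6 months from 5 December 2007 is 5 June 2008.
Because the pending criminal prosecution ran from 27 December 2007 to 28 June 2008, the deadline is extended by 184 days to 6 December 2008.
The period was tolled for 373 days by the emergency suspension of filing deadlines (29 October 2008 to 6 November 2009), pushing the deadline to 14 December 2009.
The other events in the timeline have no effect on the limitation period under the stated rules.
Varga filed on 6 March 2010, after the 14 December 2009 deadline, so the action is time-barred.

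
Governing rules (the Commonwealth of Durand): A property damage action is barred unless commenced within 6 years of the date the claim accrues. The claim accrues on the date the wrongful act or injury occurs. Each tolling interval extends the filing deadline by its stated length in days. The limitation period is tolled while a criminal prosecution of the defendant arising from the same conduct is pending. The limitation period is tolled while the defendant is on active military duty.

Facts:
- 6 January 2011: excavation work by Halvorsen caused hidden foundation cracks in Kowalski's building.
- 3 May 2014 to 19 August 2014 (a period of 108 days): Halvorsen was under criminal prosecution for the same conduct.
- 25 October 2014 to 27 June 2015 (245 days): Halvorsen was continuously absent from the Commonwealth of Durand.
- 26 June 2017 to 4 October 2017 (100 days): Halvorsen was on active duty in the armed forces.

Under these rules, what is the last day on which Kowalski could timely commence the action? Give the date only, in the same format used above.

24 April 2017

The limitation period began to run on 6 January 2011.
The untolled deadline — 6 years after 6 January 2011 — is 6 January 2017.
The period was tolled for 108 days by the pending criminal prosecution (3 May 2014 to 19 August 2014), pushing the deadline to 24 April 2017.
By the time the defendant's active military service began on 26 June 2017, the limitation period had already expired on 24 April 2017; that interval cannot revive it.
Although the defendant's absence ran from 25 October 2014 to 27 June 2015, the stated rules do not make that a tolling event, so it is disregarded.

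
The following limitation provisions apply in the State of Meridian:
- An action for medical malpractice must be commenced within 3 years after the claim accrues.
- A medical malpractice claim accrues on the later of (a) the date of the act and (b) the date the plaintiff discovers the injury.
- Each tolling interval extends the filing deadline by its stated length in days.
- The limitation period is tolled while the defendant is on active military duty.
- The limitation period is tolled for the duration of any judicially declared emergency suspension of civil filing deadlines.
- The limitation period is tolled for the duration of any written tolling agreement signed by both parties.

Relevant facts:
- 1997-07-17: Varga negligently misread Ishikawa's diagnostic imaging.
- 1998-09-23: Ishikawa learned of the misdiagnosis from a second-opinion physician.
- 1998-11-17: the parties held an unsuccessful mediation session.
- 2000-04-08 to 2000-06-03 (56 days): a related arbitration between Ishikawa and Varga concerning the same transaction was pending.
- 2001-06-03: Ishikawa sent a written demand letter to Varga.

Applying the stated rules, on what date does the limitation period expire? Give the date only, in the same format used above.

The claim accrued on 1998-09-23 — the later of the 1997-07-17 act and the 1998-09-23 discovery.
Adding the 3 years base period to 1998-09-23 gives a deadline of 2001-09-23, before any tolling.
The pending related arbitration from 2000-04-08 to 2000-06-03 does not toll the period, because no stated rule makes a pending arbitration a tolling event.
Nothing else in the chronology tolls or restarts the period.

2001-09-23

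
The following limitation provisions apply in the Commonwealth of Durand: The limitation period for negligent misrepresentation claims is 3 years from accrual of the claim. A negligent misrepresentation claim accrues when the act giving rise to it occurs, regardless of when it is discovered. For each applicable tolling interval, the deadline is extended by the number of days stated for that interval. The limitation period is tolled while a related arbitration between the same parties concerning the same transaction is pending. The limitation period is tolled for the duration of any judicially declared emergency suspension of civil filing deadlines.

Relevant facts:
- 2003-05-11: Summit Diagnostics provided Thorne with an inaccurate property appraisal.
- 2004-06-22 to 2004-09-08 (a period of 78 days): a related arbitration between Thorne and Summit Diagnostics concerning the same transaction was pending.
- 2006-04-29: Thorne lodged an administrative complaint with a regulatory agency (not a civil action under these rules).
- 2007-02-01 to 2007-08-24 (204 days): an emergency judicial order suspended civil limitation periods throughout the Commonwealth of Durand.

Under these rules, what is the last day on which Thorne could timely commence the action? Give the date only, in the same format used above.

2006-07-28

The claim accrued on 2003-05-11, the date of the act.
The untolled deadline — 3 years after 2003-05-11 — is 2006-05-11.
The period was tolled for 78 days by the pending related arbitration (2004-06-22 to 2004-09-08), pushing the deadline to 2006-07-28.
The emergency suspension of filing deadlines starting 2007-02-01 came too late — the period had run on 2006-07-28 — and so does not extend the deadline.
None of the other events listed affects the running of the period under the stated rules.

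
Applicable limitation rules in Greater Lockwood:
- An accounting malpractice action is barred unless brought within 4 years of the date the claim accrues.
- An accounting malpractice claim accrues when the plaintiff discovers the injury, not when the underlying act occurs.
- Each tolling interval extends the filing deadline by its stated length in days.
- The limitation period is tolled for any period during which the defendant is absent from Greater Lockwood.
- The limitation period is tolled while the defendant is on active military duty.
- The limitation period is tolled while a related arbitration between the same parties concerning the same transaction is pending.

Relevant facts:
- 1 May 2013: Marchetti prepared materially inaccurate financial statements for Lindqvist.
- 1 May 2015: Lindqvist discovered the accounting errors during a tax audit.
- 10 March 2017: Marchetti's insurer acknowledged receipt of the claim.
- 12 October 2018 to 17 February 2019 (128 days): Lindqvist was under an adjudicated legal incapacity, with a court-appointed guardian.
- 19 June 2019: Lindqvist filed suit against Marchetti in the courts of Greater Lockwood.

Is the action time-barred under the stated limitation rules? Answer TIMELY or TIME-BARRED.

Under the discovery rule, the claim accrued on 1 May 2015, when Lindqvist discovered the injury — not on the 1 May 2013 date of the underlying act.
4 years from 1 May 2015 is 1 May 2019.
No stated provision tolls the period for the plaintiff's incapacity, so the interval from 12 October 2018 to 17 February 2019 has no effect on the deadline.
The other events in the timeline have no effect on the limitation period under the stated rules.
The 19 June 2019 filing falls after the 1 May 2019 deadline; the claim is time-barred.

TIME-BARRED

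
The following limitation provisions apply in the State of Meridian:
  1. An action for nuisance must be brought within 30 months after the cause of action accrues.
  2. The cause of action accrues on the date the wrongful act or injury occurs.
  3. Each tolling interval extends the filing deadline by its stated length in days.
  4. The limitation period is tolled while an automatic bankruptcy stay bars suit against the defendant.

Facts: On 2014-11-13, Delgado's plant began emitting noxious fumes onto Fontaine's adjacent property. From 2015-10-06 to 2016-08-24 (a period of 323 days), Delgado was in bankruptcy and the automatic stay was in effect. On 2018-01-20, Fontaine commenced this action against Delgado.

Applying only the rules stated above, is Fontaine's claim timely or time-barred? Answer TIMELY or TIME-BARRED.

TIMELY

The cause of action accrued on 2014-11-13, the date of the act.
Adding the 30 months base period to 2014-11-13 gives a deadline of 2017-05-13, before any tolling.
The period was tolled for 323 days by the automatic bankruptcy stay (2015-10-06 to 2016-08-24), pushing the deadline to 2018-04-01.
The 2018-01-20 filing precedes the 2018-04-01 deadline; the claim is timely.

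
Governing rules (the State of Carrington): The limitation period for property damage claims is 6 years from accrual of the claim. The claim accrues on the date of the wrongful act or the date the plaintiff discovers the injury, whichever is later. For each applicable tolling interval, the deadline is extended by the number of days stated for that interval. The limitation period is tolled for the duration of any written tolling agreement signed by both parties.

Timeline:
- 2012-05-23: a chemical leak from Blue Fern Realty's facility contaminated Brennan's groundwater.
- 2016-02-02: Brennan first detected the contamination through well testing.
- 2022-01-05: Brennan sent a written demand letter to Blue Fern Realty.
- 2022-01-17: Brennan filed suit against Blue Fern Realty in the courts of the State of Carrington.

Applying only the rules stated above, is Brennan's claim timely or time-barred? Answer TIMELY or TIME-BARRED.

Taking the later of the act (2012-05-23) and discovery (2016-02-02), the claim accrued on 2016-02-02.
The untolled deadline — 6 years after 2016-02-02 — is 2022-02-02.
Nothing else in the chronology tolls or restarts the period.
Filing on 2022-01-17 beat the 2022-02-02 deadline — the action is timely.

TIMELY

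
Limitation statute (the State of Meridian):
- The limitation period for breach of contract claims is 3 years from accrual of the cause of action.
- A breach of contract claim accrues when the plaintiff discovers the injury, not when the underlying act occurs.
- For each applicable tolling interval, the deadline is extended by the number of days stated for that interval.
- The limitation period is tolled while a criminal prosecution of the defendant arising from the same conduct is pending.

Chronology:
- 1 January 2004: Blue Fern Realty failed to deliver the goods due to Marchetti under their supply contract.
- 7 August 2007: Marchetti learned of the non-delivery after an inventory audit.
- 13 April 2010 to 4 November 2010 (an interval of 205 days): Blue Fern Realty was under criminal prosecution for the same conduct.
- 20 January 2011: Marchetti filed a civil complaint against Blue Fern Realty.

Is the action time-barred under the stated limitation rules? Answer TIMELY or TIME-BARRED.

TIMELY

The claim did not accrue until Marchetti discovered the injury on 7 August 2007; the 1 January 2004 act date does not start the clock under the stated rule.
3 years from 7 August 2007 is 7 August 2010.
The pending criminal prosecution from 13 April 2010 to 4 November 2010 tolled the period for 205 days, extending the deadline to 28 February 2011.
Filing on 20 January 2011 beat the 28 February 2011 deadline — the action is timely.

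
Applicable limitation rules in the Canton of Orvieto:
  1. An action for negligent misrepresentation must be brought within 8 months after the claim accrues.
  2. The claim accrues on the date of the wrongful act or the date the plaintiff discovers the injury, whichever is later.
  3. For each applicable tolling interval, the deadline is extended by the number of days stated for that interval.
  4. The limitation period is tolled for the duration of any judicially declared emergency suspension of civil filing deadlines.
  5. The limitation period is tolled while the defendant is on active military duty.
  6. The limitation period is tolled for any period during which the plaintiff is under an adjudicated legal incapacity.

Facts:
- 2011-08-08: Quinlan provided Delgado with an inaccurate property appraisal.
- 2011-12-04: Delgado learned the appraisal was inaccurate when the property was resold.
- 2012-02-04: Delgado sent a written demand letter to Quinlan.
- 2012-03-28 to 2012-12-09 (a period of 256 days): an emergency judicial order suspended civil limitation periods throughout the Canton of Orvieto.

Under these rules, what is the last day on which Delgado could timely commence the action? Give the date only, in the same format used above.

2013-04-17

Taking the later of the act (2011-08-08) and discovery (2011-12-04), the claim accrued on 2011-12-04.
Adding the 8 months base period to 2011-12-04 gives a deadline of 2012-08-04, before any tolling.
The period was tolled for 256 days by the emergency suspension of filing deadlines (2012-03-28 to 2012-12-09), pushing the deadline to 2013-04-17.
The other events in the timeline have no effect on the limitation period under the stated rules.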